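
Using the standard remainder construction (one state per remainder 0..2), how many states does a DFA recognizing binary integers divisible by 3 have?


Divisibility by 3 is tracked via the remainder mod 3: 0, 1, ..., 2
The construction assigns one state to each remainder
Number of remainders = 3

3


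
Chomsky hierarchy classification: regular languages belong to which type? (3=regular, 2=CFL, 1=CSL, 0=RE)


Chomsky hierarchy levels:
  Type 3: Regular (DFA/NFA/regex)
  Type 2: Context-free (PDA)
  Type 1: Context-sensitive
  Type 0: Recursively enumerable (TM)
'regular' corresponds to Type 3

3


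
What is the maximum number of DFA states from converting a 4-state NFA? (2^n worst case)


NFA has 4 states
Subset construction: each DFA state = subset of NFA states
Maximum subsets = 2^4
2^4 = 16

16


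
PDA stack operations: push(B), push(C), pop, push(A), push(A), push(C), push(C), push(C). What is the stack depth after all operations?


Tracing stack operations:
  push(B) -> stack = [B], depth=1
  push(C) -> stack = [B,C], depth=2
  pop -> removed C, stack = [B], depth=1
  push(A) -> stack = [B,A], depth=2
  push(A) -> stack = [B,A,A], depth=3
  push(C) -> stack = [B,A,A,C], depth=4
  push(C) -> stack = [B,A,A,C,C], depth=5
  push(C) -> stack = [B,A,A,C,C,C], depth=6
Final depth = 6

6


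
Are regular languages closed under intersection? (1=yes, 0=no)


Regular languages are closed under:
- Union (DFA product construction)
- Intersection (DFA product construction)
- Complement (swap accept/reject states)
- Concatenation (NFA construction)
- Kleene star (NFA construction)
intersection is in this list
Therefore: closed

1


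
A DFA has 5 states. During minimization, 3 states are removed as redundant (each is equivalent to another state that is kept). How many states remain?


Original DFA: 5 states
Redundant states removed: 3
Minimized states = original - removed
= 5 - 3
= 2

2


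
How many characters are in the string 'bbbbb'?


String: 'bbbbb'
Counting characters:
  'b' appears 5 time(s)
Total length = 0 + 5 = 5

5


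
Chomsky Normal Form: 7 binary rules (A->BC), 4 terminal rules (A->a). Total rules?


CNF allows two rule forms:
  A -> BC (binary): 7 rules
  A -> a (terminal): 4 rules
Total = 7 + 4 = 11

11


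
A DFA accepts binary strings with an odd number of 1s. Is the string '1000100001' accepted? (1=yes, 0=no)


DFA has 2 states: q_even (start, accept=no) and q_odd
Processing string '1000100001' character by character:
  Position 0: read '1', 1-count=1 -> q_odd
  Position 1: read '0', 1-count=1 -> q_odd (no change)
  Position 2: read '0', 1-count=1 -> q_odd (no change)
  Position 3: read '0', 1-count=1 -> q_odd (no change)
  Position 4: read '1', 1-count=2 -> q_even
  Position 5: read '0', 1-count=2 -> q_even (no change)
  Position 6: read '0', 1-count=2 -> q_even (no change)
  Position 7: read '0', 1-count=2 -> q_even (no change)
  Position 8: read '0', 1-count=2 -> q_even (no change)
  Position 9: read '1', 1-count=3 -> q_odd
Final state: q_odd, total 1s = 3 (odd); the DFA requires an odd count -> accept

1


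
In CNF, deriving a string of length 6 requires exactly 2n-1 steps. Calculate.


Chomsky Normal Form derivation:
String length n = 6
Each step either:
  - Splits a nonterminal into two (n-1 such steps)
  - Converts a nonterminal to terminal (n such steps)
Total = (n-1) + n = 2n - 1
= 2(6) - 1
= 12 - 1
= 11

11


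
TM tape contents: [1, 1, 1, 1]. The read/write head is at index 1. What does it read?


Tape: [1, 1, 1, 1]
Positions: 0 1 2 3
Values:    1 1 1 1
Head at position 1
tape[1] = 1

1


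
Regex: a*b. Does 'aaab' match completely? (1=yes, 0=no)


Pattern: a*b
String: 'aaab'
Pattern requires: zero or more 'a's followed by exactly one 'b'
Found 3 leading 'a's
Remaining: 'b'
Remaining is exactly 'b' -> match
Result: 1

1


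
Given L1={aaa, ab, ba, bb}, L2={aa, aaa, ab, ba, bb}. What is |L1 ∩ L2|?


L1 = {aaa, ab, ba, bb}
L2 = {aa, aaa, ab, ba, bb}
Checking each string in L1 against L2:
  'aaa': in L2? Yes
  'ab': in L2? Yes
  'ba': in L2? Yes
  'bb': in L2? Yes
Intersection = {aaa, ab, ba, bb}
|L1 ∩ L2| = 4

4


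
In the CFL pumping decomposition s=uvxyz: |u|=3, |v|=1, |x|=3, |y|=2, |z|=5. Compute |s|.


|s| = |u| + |v| + |x| + |y| + |z|
= 3 + 1 + 3 + 2 + 5
= 4 + 3 + 7
= 7 + 7
= 14

14


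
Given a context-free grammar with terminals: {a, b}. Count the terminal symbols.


Terminal symbols: a, b
Counting each: a (#1), b (#2)
Total = 2

2


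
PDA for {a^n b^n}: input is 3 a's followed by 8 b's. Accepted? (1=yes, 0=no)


Language requires equal numbers of a's and b's
PDA pushes for each 'a', pops for each 'b'
Number of a's = 3
Number of b's = 8
3 != 8 -> Reject

0


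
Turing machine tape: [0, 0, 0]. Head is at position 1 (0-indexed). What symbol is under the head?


Tape: [0, 0, 0]
Positions: 0 1 2
Values:    0 0 0
Head at position 1
tape[1] = 0

0


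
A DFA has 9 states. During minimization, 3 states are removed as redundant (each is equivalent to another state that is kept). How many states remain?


Original DFA: 9 states
Redundant states removed: 3
Minimized states = original - removed
= 9 - 3
= 6

6


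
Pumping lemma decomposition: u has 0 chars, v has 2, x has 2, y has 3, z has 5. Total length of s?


|s| = |u| + |v| + |x| + |y| + |z|
= 0 + 2 + 2 + 3 + 5
= 2 + 2 + 8
= 4 + 8
= 12

12


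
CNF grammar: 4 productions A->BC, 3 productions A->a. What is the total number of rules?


CNF allows two rule forms:
  A -> BC (binary): 4 rules
  A -> a (terminal): 3 rules
Total = 4 + 3 = 7

7


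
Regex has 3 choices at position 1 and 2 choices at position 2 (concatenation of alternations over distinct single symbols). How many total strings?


First group: 3 alternatives
Second group: 2 alternatives
Concatenation: each choice from group 1 pairs with each from group 2
Total = 3 x 2 = 6

6


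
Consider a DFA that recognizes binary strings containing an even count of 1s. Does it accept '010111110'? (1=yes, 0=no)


DFA has 2 states: q_even (start, accept=yes) and q_odd
Processing string '010111110' character by character:
  Position 0: read '0', 1-count=0 -> q_even (no change)
  Position 1: read '1', 1-count=1 -> q_odd
  Position 2: read '0', 1-count=1 -> q_odd (no change)
  Position 3: read '1', 1-count=2 -> q_even
  Position 4: read '1', 1-count=3 -> q_odd
  Position 5: read '1', 1-count=4 -> q_even
  Position 6: read '1', 1-count=5 -> q_odd
  Position 7: read '1', 1-count=6 -> q_even
  Position 8: read '0', 1-count=6 -> q_even (no change)
Final state: q_even, total 1s = 6 (even); the DFA requires an even count -> accept

1


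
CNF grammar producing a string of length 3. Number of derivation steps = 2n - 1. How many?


Chomsky Normal Form derivation:
String length n = 3
Each step either:
  - Splits a nonterminal into two (n-1 such steps)
  - Converts a nonterminal to terminal (n such steps)
Total = (n-1) + n = 2n - 1
= 2(3) - 1
= 6 - 1
= 5

5


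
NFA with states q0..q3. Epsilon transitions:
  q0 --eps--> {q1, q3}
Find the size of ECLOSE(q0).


Starting from q0
Initialize closure = {q0}
Follow epsilon from q0 -> add q1
Follow epsilon from q0 -> add q3
Final closure: {q0, q1, q3}
Size = 3

3


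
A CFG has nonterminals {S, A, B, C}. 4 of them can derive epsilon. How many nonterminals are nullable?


Nonterminals: {S, A, B, C}
A nonterminal is nullable if it can derive epsilon
Counting nullable nonterminals: 4
Total nullable = 4

4


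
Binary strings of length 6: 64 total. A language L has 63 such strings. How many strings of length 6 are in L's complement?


Alphabet: {0,1}
String length: 6
Total strings of length 6 = 2^6 = 64
Strings in L = 63
Complement = total - |L|
= 64 - 63
= 1

1


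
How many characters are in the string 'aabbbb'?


String: 'aabbbb'
Counting characters:
  'a' appears 2 time(s)
  'b' appears 4 time(s)
Total length = 2 + 4 = 6

6


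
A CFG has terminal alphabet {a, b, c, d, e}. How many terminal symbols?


Terminal symbols: a, b, c, d, e
Counting each: a (#1), b (#2), c (#3), d (#4), e (#5)
Total = 5

5


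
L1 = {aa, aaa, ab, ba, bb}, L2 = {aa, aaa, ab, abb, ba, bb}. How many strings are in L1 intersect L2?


L1 = {aa, aaa, ab, ba, bb}
L2 = {aa, aaa, ab, abb, ba, bb}
Checking each string in L1 against L2:
  'aa': in L2? Yes
  'aaa': in L2? Yes
  'ab': in L2? Yes
  'ba': in L2? Yes
  'bb': in L2? Yes
Intersection = {aa, aaa, ab, ba, bb}
|L1 ∩ L2| = 5

5


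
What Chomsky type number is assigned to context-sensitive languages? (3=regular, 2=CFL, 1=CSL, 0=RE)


Chomsky hierarchy levels:
  Type 3: Regular (DFA/NFA/regex)
  Type 2: Context-free (PDA)
  Type 1: Context-sensitive
  Type 0: Recursively enumerable (TM)
'context-sensitive' corresponds to Type 1

1


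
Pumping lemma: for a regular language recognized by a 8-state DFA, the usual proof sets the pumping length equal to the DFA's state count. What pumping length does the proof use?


Pumping lemma for regular languages (standard proof):
Take p = |Q|, the number of DFA states.
Any string of length >= |Q| passes through |Q|+1 states while reading its first |Q| symbols,
so by pigeonhole some state repeats, giving the loop that can be pumped.
Here |Q| = 8
Therefore the proof uses p = 8

8


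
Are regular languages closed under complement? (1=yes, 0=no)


Regular languages are closed under:
- Union (DFA product construction)
- Intersection (DFA product construction)
- Complement (swap accept/reject states)
- Concatenation (NFA construction)
- Kleene star (NFA construction)
complement is in this list
Therefore: closed

1


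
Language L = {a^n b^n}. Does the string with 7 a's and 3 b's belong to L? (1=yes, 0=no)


Language requires equal numbers of a's and b's
PDA pushes for each 'a', pops for each 'b'
Number of a's = 7
Number of b's = 3
7 != 3 -> Reject

0


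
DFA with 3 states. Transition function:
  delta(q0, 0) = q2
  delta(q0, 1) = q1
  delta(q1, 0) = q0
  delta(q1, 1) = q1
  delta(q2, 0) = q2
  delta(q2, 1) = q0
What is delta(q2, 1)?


Looking up transition function:
delta(q2, 1) in the table
Row: q2, Column: 1
Result: q0

q0


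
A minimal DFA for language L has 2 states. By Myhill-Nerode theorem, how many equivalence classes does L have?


Myhill-Nerode theorem:
Number of equivalence classes = number of states in minimal DFA
Minimal DFA states = 2
Therefore equivalence classes = 2

2


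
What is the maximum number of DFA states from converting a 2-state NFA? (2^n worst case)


NFA has 2 states
Subset construction: each DFA state = subset of NFA states
Maximum subsets = 2^2
2^2 = 4

4


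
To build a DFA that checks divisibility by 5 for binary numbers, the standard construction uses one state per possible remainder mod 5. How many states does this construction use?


Divisibility by 5 is tracked via the remainder mod 5: 0, 1, ..., 4
The construction assigns one state to each remainder
Number of remainders = 5

5


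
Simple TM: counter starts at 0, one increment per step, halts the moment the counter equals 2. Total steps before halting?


Counter starts at 0. Counting sequence:
  Step 1: counter = 1
  Step 2: counter = 2
Counter reached 2 -> halt
Total steps = 2

2


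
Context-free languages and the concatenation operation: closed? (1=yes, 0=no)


CFL closure properties:
  Closed under: union, concatenation, Kleene star
  NOT closed under: intersection, complement
Operation 'concatenation' is in closed list -> Yes (closed)

1


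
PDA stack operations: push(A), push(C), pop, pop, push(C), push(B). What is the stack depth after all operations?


Tracing stack operations:
  push(A) -> stack = [A], depth=1
  push(C) -> stack = [A,C], depth=2
  pop -> removed C, stack = [A], depth=1
  pop -> removed A, stack = [], depth=0
  push(C) -> stack = [C], depth=1
  push(B) -> stack = [C,B], depth=2
Final depth = 2

2


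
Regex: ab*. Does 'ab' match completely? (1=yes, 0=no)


Pattern: ab*
String: 'ab'
Pattern requires: exactly one 'a' followed by zero or more 'b's
First char is 'a' -> OK
Rest 'b': all b's? Yes
Result: 1

1


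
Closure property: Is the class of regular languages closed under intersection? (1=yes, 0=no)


Regular languages are closed under all standard operations:
- Union: Yes (product construction)
- Intersection: Yes (product construction)
- Complement: Yes (swap accept/reject)
- Concatenation: Yes (NFA construction)
Operation: intersection -> Closed

1


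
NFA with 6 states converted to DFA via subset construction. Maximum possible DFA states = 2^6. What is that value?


NFA has 6 states
Subset construction: each DFA state = subset of NFA states
Maximum subsets = 2^6
2^6 = 64

64


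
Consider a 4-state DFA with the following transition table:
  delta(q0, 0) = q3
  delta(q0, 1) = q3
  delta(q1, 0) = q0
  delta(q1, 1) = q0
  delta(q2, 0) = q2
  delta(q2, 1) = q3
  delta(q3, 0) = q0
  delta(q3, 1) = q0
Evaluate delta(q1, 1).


Looking up transition function:
delta(q1, 1) in the table
Row: q1, Column: 1
Result: q0

q0


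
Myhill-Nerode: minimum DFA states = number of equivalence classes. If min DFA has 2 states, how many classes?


Myhill-Nerode theorem:
Number of equivalence classes = number of states in minimal DFA
Minimal DFA states = 2
Therefore equivalence classes = 2

2


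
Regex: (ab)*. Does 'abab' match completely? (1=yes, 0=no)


Pattern: (ab)*
String: 'abab'
Pattern requires: zero or more repetitions of 'ab'
Pairs: ['ab', 'ab']
All pairs are 'ab'? Yes
Result: 1

1


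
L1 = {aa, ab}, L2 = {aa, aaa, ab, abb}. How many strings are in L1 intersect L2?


L1 = {aa, ab}
L2 = {aa, aaa, ab, abb}
Checking each string in L1 against L2:
  'aa': in L2? Yes
  'ab': in L2? Yes
Intersection = {aa, ab}
|L1 ∩ L2| = 2

2


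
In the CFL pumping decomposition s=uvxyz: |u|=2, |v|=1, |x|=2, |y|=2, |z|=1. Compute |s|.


|s| = |u| + |v| + |x| + |y| + |z|
= 2 + 1 + 2 + 2 + 1
= 3 + 2 + 3
= 5 + 3
= 8

8


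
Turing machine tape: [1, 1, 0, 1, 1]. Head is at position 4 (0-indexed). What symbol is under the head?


Tape: [1, 1, 0, 1, 1]
Positions: 0 1 2 3 4
Values:    1 1 0 1 1
Head at position 4
tape[4] = 1

1


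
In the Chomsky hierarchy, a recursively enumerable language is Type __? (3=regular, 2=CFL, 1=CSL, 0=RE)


Chomsky hierarchy levels:
  Type 3: Regular (DFA/NFA/regex)
  Type 2: Context-free (PDA)
  Type 1: Context-sensitive
  Type 0: Recursively enumerable (TM)
'recursively enumerable' corresponds to Type 0

0


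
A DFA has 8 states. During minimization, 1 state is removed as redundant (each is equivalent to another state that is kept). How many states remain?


Original DFA: 8 states
Redundant states removed: 1
Minimized states = original - removed
= 8 - 1
= 7

7


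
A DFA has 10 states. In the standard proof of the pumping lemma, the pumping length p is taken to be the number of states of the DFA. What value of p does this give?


Pumping lemma for regular languages (standard proof):
Take p = |Q|, the number of DFA states.
Any string of length >= |Q| passes through |Q|+1 states while reading its first |Q| symbols,
so by pigeonhole some state repeats, giving the loop that can be pumped.
Here |Q| = 10
Therefore the proof uses p = 10

10


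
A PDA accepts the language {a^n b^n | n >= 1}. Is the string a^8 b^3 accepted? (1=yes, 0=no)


Language requires equal numbers of a's and b's
PDA pushes for each 'a', pops for each 'b'
Number of a's = 8
Number of b's = 3
8 != 3 -> Reject

0


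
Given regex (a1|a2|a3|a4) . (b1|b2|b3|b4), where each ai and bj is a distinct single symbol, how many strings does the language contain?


First group: 4 alternatives
Second group: 4 alternatives
Concatenation: each choice from group 1 pairs with each from group 2
Total = 4 x 4 = 16

16


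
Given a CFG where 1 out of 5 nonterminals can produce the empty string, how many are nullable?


Nonterminals: {S, A, B, C, D}
A nonterminal is nullable if it can derive epsilon
Counting nullable nonterminals: 1
Total nullable = 1

1


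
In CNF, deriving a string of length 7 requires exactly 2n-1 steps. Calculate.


Chomsky Normal Form derivation:
String length n = 7
Each step either:
  - Splits a nonterminal into two (n-1 such steps)
  - Converts a nonterminal to terminal (n such steps)
Total = (n-1) + n = 2n - 1
= 2(7) - 1
= 14 - 1
= 13

13


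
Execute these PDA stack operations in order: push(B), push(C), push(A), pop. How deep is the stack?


Tracing stack operations:
  push(B) -> stack = [B], depth=1
  push(C) -> stack = [B,C], depth=2
  push(A) -> stack = [B,C,A], depth=3
  pop -> removed A, stack = [B,C], depth=2
Final depth = 2

2


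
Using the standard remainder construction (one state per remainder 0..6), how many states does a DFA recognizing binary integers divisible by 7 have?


Divisibility by 7 is tracked via the remainder mod 7: 0, 1, ..., 6
The construction assigns one state to each remainder
Number of remainders = 7

7


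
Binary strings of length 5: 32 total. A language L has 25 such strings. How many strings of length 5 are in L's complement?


Alphabet: {0,1}
String length: 5
Total strings of length 5 = 2^5 = 32
Strings in L = 25
Complement = total - |L|
= 32 - 25
= 7

7


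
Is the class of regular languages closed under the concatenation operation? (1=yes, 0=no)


Regular languages are closed under:
- Union (DFA product construction)
- Intersection (DFA product construction)
- Complement (swap accept/reject states)
- Concatenation (NFA construction)
- Kleene star (NFA construction)
concatenation is in this list
Therefore: closed

1


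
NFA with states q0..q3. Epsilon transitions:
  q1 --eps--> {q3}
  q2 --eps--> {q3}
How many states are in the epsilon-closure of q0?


Starting from q0
Initialize closure = {q0}
q0 has no outgoing epsilon transitions -> nothing to add
Final closure: {q0}
Size = 1

1


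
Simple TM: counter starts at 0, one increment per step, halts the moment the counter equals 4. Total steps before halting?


Counter starts at 0. Counting sequence:
  Step 1: counter = 1
  Step 2: counter = 2
  Step 3: counter = 3
  Step 4: counter = 4
Counter reached 4 -> halt
Total steps = 4

4


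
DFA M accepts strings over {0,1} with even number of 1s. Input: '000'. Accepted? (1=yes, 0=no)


DFA has 2 states: q_even (start, accept=yes) and q_odd
Processing string '000' character by character:
  Position 0: read '0', 1-count=0 -> q_even (no change)
  Position 1: read '0', 1-count=0 -> q_even (no change)
  Position 2: read '0', 1-count=0 -> q_even (no change)
Final state: q_even, total 1s = 0 (even); the DFA requires an even count -> accept

1


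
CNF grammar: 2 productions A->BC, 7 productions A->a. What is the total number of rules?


CNF allows two rule forms:
  A -> BC (binary): 2 rules
  A -> a (terminal): 7 rules
Total = 2 + 7 = 9

9


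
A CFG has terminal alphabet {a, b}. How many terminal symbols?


Terminal symbols: a, b
Counting each: a (#1), b (#2)
Total = 2

2


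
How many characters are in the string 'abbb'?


String: 'abbb'
Counting characters:
  'a' appears 1 time(s)
  'b' appears 3 time(s)
Total length = 1 + 3 = 4

4


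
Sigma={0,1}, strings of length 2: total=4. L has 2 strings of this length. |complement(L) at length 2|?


Alphabet: {0,1}
String length: 2
Total strings of length 2 = 2^2 = 4
Strings in L = 2
Complement = total - |L|
= 4 - 2
= 2

2


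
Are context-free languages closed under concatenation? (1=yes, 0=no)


CFL closure properties:
  Closed under: union, concatenation, Kleene star
  NOT closed under: intersection, complement
Operation 'concatenation' is in closed list -> Yes (closed)

1


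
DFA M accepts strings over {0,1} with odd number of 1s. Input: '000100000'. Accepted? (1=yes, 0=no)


DFA has 2 states: q_even (start, accept=no) and q_odd
Processing string '000100000' character by character:
  Position 0: read '0', 1-count=0 -> q_even (no change)
  Position 1: read '0', 1-count=0 -> q_even (no change)
  Position 2: read '0', 1-count=0 -> q_even (no change)
  Position 3: read '1', 1-count=1 -> q_odd
  Position 4: read '0', 1-count=1 -> q_odd (no change)
  Position 5: read '0', 1-count=1 -> q_odd (no change)
  Position 6: read '0', 1-count=1 -> q_odd (no change)
  Position 7: read '0', 1-count=1 -> q_odd (no change)
  Position 8: read '0', 1-count=1 -> q_odd (no change)
Final state: q_odd, total 1s = 1 (odd); the DFA requires an odd count -> accept

1


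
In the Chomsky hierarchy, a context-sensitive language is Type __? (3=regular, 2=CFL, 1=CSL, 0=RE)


Chomsky hierarchy levels:
  Type 3: Regular (DFA/NFA/regex)
  Type 2: Context-free (PDA)
  Type 1: Context-sensitive
  Type 0: Recursively enumerable (TM)
'context-sensitive' corresponds to Type 1

1


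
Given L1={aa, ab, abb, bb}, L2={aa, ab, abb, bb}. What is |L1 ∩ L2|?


L1 = {aa, ab, abb, bb}
L2 = {aa, ab, abb, bb}
Checking each string in L1 against L2:
  'aa': in L2? Yes
  'ab': in L2? Yes
  'abb': in L2? Yes
  'bb': in L2? Yes
Intersection = {aa, ab, abb, bb}
|L1 ∩ L2| = 4

4


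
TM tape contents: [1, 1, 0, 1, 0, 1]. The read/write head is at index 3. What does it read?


Tape: [1, 1, 0, 1, 0, 1]
Positions: 0 1 2 3 4 5
Values:    1 1 0 1 0 1
Head at position 3
tape[3] = 1

1


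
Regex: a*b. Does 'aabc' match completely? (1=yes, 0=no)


Pattern: a*b
String: 'aabc'
Pattern requires: zero or more 'a's followed by exactly one 'b'
Found 2 leading 'a's
Remaining: 'bc'
Remaining is not 'b' -> no match
Result: 0

0


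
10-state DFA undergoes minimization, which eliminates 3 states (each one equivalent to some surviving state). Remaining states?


Original DFA: 10 states
Redundant states removed: 3
Minimized states = original - removed
= 10 - 3
= 7

7


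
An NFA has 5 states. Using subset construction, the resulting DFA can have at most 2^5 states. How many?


NFA has 5 states
Subset construction: each DFA state = subset of NFA states
Maximum subsets = 2^5
2^5 = 32

32


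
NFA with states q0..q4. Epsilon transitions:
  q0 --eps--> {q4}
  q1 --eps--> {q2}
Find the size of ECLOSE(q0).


Starting from q0
Initialize closure = {q0}
Follow epsilon from q0 -> add q4
Final closure: {q0, q4}
Size = 2

2


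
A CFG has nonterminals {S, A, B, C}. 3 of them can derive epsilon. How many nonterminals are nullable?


Nonterminals: {S, A, B, C}
A nonterminal is nullable if it can derive epsilon
Counting nullable nonterminals: 3
Total nullable = 3

3


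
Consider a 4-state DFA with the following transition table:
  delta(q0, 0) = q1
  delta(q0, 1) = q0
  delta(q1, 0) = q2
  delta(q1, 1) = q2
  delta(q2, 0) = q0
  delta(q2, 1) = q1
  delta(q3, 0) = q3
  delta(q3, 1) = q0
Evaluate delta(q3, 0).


Looking up transition function:
delta(q3, 0) in the table
Row: q3, Column: 0
Result: q3

q3


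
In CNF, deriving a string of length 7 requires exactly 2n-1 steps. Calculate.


Chomsky Normal Form derivation:
String length n = 7
Each step either:
  - Splits a nonterminal into two (n-1 such steps)
  - Converts a nonterminal to terminal (n such steps)
Total = (n-1) + n = 2n - 1
= 2(7) - 1
= 14 - 1
= 13

13


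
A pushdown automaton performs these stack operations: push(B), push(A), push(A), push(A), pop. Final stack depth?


Tracing stack operations:
  push(B) -> stack = [B], depth=1
  push(A) -> stack = [B,A], depth=2
  push(A) -> stack = [B,A,A], depth=3
  push(A) -> stack = [B,A,A,A], depth=4
  pop -> removed A, stack = [B,A,A], depth=3
Final depth = 3

3


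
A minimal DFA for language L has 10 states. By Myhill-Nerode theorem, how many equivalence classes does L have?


Myhill-Nerode theorem:
Number of equivalence classes = number of states in minimal DFA
Minimal DFA states = 10
Therefore equivalence classes = 10

10


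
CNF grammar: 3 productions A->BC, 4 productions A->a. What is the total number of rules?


CNF allows two rule forms:
  A -> BC (binary): 3 rules
  A -> a (terminal): 4 rules
Total = 3 + 4 = 7

7


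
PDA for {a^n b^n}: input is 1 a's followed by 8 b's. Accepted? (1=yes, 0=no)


Language requires equal numbers of a's and b's
PDA pushes for each 'a', pops for each 'b'
Number of a's = 1
Number of b's = 8
1 != 8 -> Reject

0


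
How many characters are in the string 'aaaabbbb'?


String: 'aaaabbbb'
Counting characters:
  'a' appears 4 time(s)
  'b' appears 4 time(s)
Total length = 4 + 4 = 8

8


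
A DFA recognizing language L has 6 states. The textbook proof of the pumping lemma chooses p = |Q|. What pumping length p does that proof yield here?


Pumping lemma for regular languages (standard proof):
Take p = |Q|, the number of DFA states.
Any string of length >= |Q| passes through |Q|+1 states while reading its first |Q| symbols,
so by pigeonhole some state repeats, giving the loop that can be pumped.
Here |Q| = 6
Therefore the proof uses p = 6

6


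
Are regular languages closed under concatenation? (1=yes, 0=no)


Regular languages are closed under:
- Union (DFA product construction)
- Intersection (DFA product construction)
- Complement (swap accept/reject states)
- Concatenation (NFA construction)
- Kleene star (NFA construction)
concatenation is in this list
Therefore: closed

1


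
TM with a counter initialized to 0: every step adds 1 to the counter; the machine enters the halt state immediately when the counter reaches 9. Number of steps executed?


Counter starts at 0. Counting sequence:
  Step 1: counter = 1
  Step 2: counter = 2
  Step 3: counter = 3
  Step 4: counter = 4
  Step 5: counter = 5
  Step 6: counter = 6
  ...
  Step 9: counter = 9
Counter reached 9 -> halt
Total steps = 9

9


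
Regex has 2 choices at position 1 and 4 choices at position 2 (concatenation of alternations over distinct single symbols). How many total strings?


First group: 2 alternatives
Second group: 4 alternatives
Concatenation: each choice from group 1 pairs with each from group 2
Total = 2 x 4 = 8

8


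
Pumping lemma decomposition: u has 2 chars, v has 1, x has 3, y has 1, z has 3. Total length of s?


|s| = |u| + |v| + |x| + |y| + |z|
= 2 + 1 + 3 + 1 + 3
= 3 + 3 + 4
= 6 + 4
= 10

10


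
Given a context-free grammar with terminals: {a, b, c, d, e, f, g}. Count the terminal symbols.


Terminal symbols: a, b, c, d, e, f, g
Counting each: a (#1), b (#2), c (#3), d (#4), e (#5), f (#6), g (#7)
Total = 7

7


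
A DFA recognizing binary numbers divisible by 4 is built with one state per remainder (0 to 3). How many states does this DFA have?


Divisibility by 4 is tracked via the remainder mod 4: 0, 1, ..., 3
The construction assigns one state to each remainder
Number of remainders = 4

4


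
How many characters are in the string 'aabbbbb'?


String: 'aabbbbb'
Counting characters:
  'a' appears 2 time(s)
  'b' appears 5 time(s)
Total length = 2 + 5 = 7

7


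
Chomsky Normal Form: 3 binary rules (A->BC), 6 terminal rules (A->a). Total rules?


CNF allows two rule forms:
  A -> BC (binary): 3 rules
  A -> a (terminal): 6 rules
Total = 3 + 6 = 9

9


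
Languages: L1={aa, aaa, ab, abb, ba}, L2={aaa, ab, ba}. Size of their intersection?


L1 = {aa, aaa, ab, abb, ba}
L2 = {aaa, ab, ba}
Checking each string in L1 against L2:
  'aa': in L2? No
  'aaa': in L2? Yes
  'ab': in L2? Yes
  'abb': in L2? No
  'ba': in L2? Yes
Intersection = {aaa, ab, ba}
|L1 ∩ L2| = 3

3


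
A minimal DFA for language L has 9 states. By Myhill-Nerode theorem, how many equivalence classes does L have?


Myhill-Nerode theorem:
Number of equivalence classes = number of states in minimal DFA
Minimal DFA states = 9
Therefore equivalence classes = 9

9


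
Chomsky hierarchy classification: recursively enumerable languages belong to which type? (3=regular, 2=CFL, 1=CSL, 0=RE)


Chomsky hierarchy levels:
  Type 3: Regular (DFA/NFA/regex)
  Type 2: Context-free (PDA)
  Type 1: Context-sensitive
  Type 0: Recursively enumerable (TM)
'recursively enumerable' corresponds to Type 0

0


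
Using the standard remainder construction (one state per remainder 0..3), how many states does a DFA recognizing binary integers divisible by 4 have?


Divisibility by 4 is tracked via the remainder mod 4: 0, 1, ..., 3
The construction assigns one state to each remainder
Number of remainders = 4

4


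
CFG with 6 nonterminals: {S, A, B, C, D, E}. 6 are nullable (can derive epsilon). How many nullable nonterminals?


Nonterminals: {S, A, B, C, D, E}
A nonterminal is nullable if it can derive epsilon
Counting nullable nonterminals: 6
Total nullable = 6

6


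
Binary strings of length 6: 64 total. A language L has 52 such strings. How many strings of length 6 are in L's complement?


Alphabet: {0,1}
String length: 6
Total strings of length 6 = 2^6 = 64
Strings in L = 52
Complement = total - |L|
= 64 - 52
= 12

12


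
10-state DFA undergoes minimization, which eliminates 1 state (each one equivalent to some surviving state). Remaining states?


Original DFA: 10 states
Redundant states removed: 1
Minimized states = original - removed
= 10 - 1
= 9

9


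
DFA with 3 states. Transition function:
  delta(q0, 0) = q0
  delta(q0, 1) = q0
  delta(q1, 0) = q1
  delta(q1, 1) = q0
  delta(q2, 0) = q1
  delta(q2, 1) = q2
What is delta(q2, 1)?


Looking up transition function:
delta(q2, 1) in the table
Row: q2, Column: 1
Result: q2

q2


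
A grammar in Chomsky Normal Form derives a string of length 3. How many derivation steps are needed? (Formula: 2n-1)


Chomsky Normal Form derivation:
String length n = 3
Each step either:
  - Splits a nonterminal into two (n-1 such steps)
  - Converts a nonterminal to terminal (n such steps)
Total = (n-1) + n = 2n - 1
= 2(3) - 1
= 6 - 1
= 5

5


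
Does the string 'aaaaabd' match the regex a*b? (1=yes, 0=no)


Pattern: a*b
String: 'aaaaabd'
Pattern requires: zero or more 'a's followed by exactly one 'b'
Found 5 leading 'a's
Remaining: 'bd'
Remaining is not 'b' -> no match
Result: 0

0


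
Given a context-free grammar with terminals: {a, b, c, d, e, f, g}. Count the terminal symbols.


Terminal symbols: a, b, c, d, e, f, g
Counting each: a (#1), b (#2), c (#3), d (#4), e (#5), f (#6), g (#7)
Total = 7

7


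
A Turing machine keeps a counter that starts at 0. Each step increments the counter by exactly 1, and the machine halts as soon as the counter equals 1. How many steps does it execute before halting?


Counter starts at 0. Counting sequence:
  Step 1: counter = 1
Counter reached 1 -> halt
Total steps = 1

1


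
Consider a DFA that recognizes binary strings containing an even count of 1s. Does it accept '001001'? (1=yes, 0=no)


DFA has 2 states: q_even (start, accept=yes) and q_odd
Processing string '001001' character by character:
  Position 0: read '0', 1-count=0 -> q_even (no change)
  Position 1: read '0', 1-count=0 -> q_even (no change)
  Position 2: read '1', 1-count=1 -> q_odd
  Position 3: read '0', 1-count=1 -> q_odd (no change)
  Position 4: read '0', 1-count=1 -> q_odd (no change)
  Position 5: read '1', 1-count=2 -> q_even
Final state: q_even, total 1s = 2 (even); the DFA requires an even count -> accept

1


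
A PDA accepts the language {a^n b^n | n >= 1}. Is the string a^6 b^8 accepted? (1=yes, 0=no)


Language requires equal numbers of a's and b's
PDA pushes for each 'a', pops for each 'b'
Number of a's = 6
Number of b's = 8
6 != 8 -> Reject

0


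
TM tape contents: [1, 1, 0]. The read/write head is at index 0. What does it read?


Tape: [1, 1, 0]
Positions: 0 1 2
Values:    1 1 0
Head at position 0
tape[0] = 1

1


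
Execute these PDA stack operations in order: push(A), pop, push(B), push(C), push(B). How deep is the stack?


Tracing stack operations:
  push(A) -> stack = [A], depth=1
  pop -> removed A, stack = [], depth=0
  push(B) -> stack = [B], depth=1
  push(C) -> stack = [B,C], depth=2
  push(B) -> stack = [B,C,B], depth=3
Final depth = 3

3


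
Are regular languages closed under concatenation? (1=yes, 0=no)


Regular languages are closed under:
- Union (DFA product construction)
- Intersection (DFA product construction)
- Complement (swap accept/reject states)
- Concatenation (NFA construction)
- Kleene star (NFA construction)
concatenation is in this list
Therefore: closed

1


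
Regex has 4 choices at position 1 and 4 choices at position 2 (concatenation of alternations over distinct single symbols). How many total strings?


First group: 4 alternatives
Second group: 4 alternatives
Concatenation: each choice from group 1 pairs with each from group 2
Total = 4 x 4 = 16

16


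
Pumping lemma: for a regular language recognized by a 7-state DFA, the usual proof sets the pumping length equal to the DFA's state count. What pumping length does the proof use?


Pumping lemma for regular languages (standard proof):
Take p = |Q|, the number of DFA states.
Any string of length >= |Q| passes through |Q|+1 states while reading its first |Q| symbols,
so by pigeonhole some state repeats, giving the loop that can be pumped.
Here |Q| = 7
Therefore the proof uses p = 7

7


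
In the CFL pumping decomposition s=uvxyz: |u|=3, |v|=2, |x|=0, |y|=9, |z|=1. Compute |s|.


|s| = |u| + |v| + |x| + |y| + |z|
= 3 + 2 + 0 + 9 + 1
= 5 + 0 + 10
= 5 + 10
= 15

15


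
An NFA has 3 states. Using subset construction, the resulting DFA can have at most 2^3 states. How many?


NFA has 3 states
Subset construction: each DFA state = subset of NFA states
Maximum subsets = 2^3
2^3 = 8

8


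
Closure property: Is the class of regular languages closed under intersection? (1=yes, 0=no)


Regular languages are closed under all standard operations:
- Union: Yes (product construction)
- Intersection: Yes (product construction)
- Complement: Yes (swap accept/reject)
- Concatenation: Yes (NFA construction)
Operation: intersection -> Closed

1


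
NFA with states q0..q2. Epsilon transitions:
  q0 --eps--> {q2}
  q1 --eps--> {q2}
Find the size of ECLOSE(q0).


Starting from q0
Initialize closure = {q0}
Follow epsilon from q0 -> add q2
Final closure: {q0, q2}
Size = 2

2


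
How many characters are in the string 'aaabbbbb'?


String: 'aaabbbbb'
Counting characters:
  'a' appears 3 time(s)
  'b' appears 5 time(s)
Total length = 3 + 5 = 8

8


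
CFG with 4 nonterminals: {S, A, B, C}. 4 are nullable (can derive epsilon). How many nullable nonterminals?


Nonterminals: {S, A, B, C}
A nonterminal is nullable if it can derive epsilon
Counting nullable nonterminals: 4
Total nullable = 4

4


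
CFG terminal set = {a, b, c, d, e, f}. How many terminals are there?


Terminal symbols: a, b, c, d, e, f
Counting each: a (#1), b (#2), c (#3), d (#4), e (#5), f (#6)
Total = 6

6


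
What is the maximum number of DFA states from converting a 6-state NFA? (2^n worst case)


NFA has 6 states
Subset construction: each DFA state = subset of NFA states
Maximum subsets = 2^6
2^6 = 64

64


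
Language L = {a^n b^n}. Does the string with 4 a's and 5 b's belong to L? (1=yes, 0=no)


Language requires equal numbers of a's and b's
PDA pushes for each 'a', pops for each 'b'
Number of a's = 4
Number of b's = 5
4 != 5 -> Reject

0


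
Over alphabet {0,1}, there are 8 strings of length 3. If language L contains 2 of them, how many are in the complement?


Alphabet: {0,1}
String length: 3
Total strings of length 3 = 2^3 = 8
Strings in L = 2
Complement = total - |L|
= 8 - 2
= 6

6


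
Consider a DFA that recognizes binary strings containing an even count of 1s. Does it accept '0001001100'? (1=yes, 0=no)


DFA has 2 states: q_even (start, accept=yes) and q_odd
Processing string '0001001100' character by character:
  Position 0: read '0', 1-count=0 -> q_even (no change)
  Position 1: read '0', 1-count=0 -> q_even (no change)
  Position 2: read '0', 1-count=0 -> q_even (no change)
  Position 3: read '1', 1-count=1 -> q_odd
  Position 4: read '0', 1-count=1 -> q_odd (no change)
  Position 5: read '0', 1-count=1 -> q_odd (no change)
  Position 6: read '1', 1-count=2 -> q_even
  Position 7: read '1', 1-count=3 -> q_odd
  Position 8: read '0', 1-count=3 -> q_odd (no change)
  Position 9: read '0', 1-count=3 -> q_odd (no change)
Final state: q_odd, total 1s = 3 (odd); the DFA requires an even count -> reject

0


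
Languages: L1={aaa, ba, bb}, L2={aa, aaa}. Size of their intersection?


L1 = {aaa, ba, bb}
L2 = {aa, aaa}
Checking each string in L1 against L2:
  'aaa': in L2? Yes
  'ba': in L2? No
  'bb': in L2? No
Intersection = {aaa}
|L1 ∩ L2| = 1

1


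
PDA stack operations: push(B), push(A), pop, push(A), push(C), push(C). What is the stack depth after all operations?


Tracing stack operations:
  push(B) -> stack = [B], depth=1
  push(A) -> stack = [B,A], depth=2
  pop -> removed A, stack = [B], depth=1
  push(A) -> stack = [B,A], depth=2
  push(C) -> stack = [B,A,C], depth=3
  push(C) -> stack = [B,A,C,C], depth=4
Final depth = 4

4


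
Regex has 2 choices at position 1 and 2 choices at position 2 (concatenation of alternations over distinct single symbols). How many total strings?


First group: 2 alternatives
Second group: 2 alternatives
Concatenation: each choice from group 1 pairs with each from group 2
Total = 2 x 2 = 4

4


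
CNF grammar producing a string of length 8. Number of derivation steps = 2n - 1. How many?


Chomsky Normal Form derivation:
String length n = 8
Each step either:
  - Splits a nonterminal into two (n-1 such steps)
  - Converts a nonterminal to terminal (n such steps)
Total = (n-1) + n = 2n - 1
= 2(8) - 1
= 16 - 1
= 15

15


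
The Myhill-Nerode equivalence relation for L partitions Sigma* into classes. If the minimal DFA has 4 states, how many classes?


Myhill-Nerode theorem:
Number of equivalence classes = number of states in minimal DFA
Minimal DFA states = 4
Therefore equivalence classes = 4

4


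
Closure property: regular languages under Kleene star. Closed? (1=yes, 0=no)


Regular languages are closed under:
- Union (DFA product construction)
- Intersection (DFA product construction)
- Complement (swap accept/reject states)
- Concatenation (NFA construction)
- Kleene star (NFA construction)
Kleene star is in this list
Therefore: closed

1


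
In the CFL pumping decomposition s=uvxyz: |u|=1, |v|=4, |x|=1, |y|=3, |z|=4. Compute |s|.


|s| = |u| + |v| + |x| + |y| + |z|
= 1 + 4 + 1 + 3 + 4
= 5 + 1 + 7
= 6 + 7
= 13

13


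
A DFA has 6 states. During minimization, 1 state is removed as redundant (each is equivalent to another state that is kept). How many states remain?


Original DFA: 6 states
Redundant states removed: 1
Minimized states = original - removed
= 6 - 1
= 5

5


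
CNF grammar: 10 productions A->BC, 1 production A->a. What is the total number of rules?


CNF allows two rule forms:
  A -> BC (binary): 10 rules
  A -> a (terminal): 1 rule
Total = 10 + 1 = 11

11


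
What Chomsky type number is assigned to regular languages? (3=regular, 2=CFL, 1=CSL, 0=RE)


Chomsky hierarchy levels:
  Type 3: Regular (DFA/NFA/regex)
  Type 2: Context-free (PDA)
  Type 1: Context-sensitive
  Type 0: Recursively enumerable (TM)
'regular' corresponds to Type 3

3


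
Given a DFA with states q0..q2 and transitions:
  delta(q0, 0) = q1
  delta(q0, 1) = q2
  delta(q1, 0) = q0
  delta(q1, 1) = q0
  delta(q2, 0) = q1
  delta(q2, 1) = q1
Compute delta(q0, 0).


Looking up transition function:
delta(q0, 0) in the table
Row: q0, Column: 0
Result: q1

q1


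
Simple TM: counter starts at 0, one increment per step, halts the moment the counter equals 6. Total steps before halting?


Counter starts at 0. Counting sequence:
  Step 1: counter = 1
  Step 2: counter = 2
  Step 3: counter = 3
  Step 4: counter = 4
  Step 5: counter = 5
  Step 6: counter = 6
Counter reached 6 -> halt
Total steps = 6

6
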